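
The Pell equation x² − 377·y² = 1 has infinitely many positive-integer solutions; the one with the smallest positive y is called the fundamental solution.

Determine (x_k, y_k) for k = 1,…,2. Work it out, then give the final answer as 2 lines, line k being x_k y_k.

d=377: √d = [19; 2,2,2,38] (ℓ=4, even), read p_3/q_3
i=0: a=19 ⇒ p=19, q=1
i=1: a=2 ⇒ p=39, q=2
i=2: a=2 ⇒ p=97, q=5
i=3: a=2 ⇒ p=233, q=12
(x₁, y₁) = (233, 12);  233² − 377·12² = 1 ✓
n=2: (233,12)∘(233,12) = (233·233+377·12·12, 233·12+12·233) = (108577,5592)

233 12
108577 5592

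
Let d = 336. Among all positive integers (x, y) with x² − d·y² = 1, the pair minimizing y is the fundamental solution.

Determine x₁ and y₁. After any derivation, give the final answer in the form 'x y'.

√336 = [18; 3,36, …], period ℓ=2 (even) → k=1
k=0  a_k=18  p_k/q_k = 18/1
k=1  a_k=3  p_k/q_k = 55/3
→ (55, 3).  Check: 55²=3025, 336·3²=3024, difference 1.

55 3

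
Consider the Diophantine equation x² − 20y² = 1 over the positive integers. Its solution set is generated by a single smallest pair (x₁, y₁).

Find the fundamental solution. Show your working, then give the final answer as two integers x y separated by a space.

d=20: √d = [4; 2,8] (ℓ=2, even), read p_1/q_1
i=0: a=4 ⇒ p=4, q=1
i=1: a=2 ⇒ p=9, q=2
→ (9, 2).  Check: 9²=81, 20·2²=80, difference 1.

9 2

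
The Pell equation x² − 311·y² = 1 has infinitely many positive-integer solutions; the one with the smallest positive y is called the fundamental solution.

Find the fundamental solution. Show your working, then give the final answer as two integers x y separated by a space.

d=311: √d = [17; 1,1,1,2,1,…,1,1,34] (ℓ=16, even), read p_15/q_15
i=0: a=17 ⇒ p=17, q=1
i=1: a=1 ⇒ p=18, q=1
…
i=3: a=1 ⇒ p=53, q=3
…
i=5: a=1 ⇒ p=194, q=11
…
i=7: a=3 ⇒ p=4109, q=233
…
i=13: a=1 ⇒ p=6159373, q=349266
i=14: a=1 ⇒ p=10724507, q=608131
i=15: a=1 ⇒ p=16883880, q=957397
fundamental: x₁=16883880, y₁=957397  (since 285065403854400 − 311·916609015609 = 1)

16883880 957397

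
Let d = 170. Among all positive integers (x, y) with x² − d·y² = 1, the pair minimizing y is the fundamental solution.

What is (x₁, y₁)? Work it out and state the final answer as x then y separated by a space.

√170 → a₀=13, period (26); ℓ=1 odd so k=1
a_0=13:  p_0=13·1+0=13,  q_0=13·0+1=1
a_1=26:  p_1=26·13+1=339,  q_1=26·1+0=26
→ (339, 26).  Check: 339²=114921, 170·26²=114920, difference 1.

339 26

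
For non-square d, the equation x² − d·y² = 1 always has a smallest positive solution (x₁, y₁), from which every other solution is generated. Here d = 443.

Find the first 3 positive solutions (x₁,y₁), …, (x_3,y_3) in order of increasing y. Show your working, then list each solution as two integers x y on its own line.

442 21
390727 18564
345402226 16410555

√443 → a₀=21, period (21,42); ℓ=2 even so k=1
a_0=21:  p_0=21·1+0=21,  q_0=21·0+1=1
a_1=21:  p_1=21·21+1=442,  q_1=21·1+0=21
fundamental: x₁=442, y₁=21  (since 195364 − 443·441 = 1)
n=2: (442,21)∘(442,21) = (442·442+443·21·21, 442·21+21·442) = (390727,18564)
n=3: (390727,18564)∘(442,21) = (442·390727+443·21·18564, 442·18564+21·390727) = (345402226,16410555)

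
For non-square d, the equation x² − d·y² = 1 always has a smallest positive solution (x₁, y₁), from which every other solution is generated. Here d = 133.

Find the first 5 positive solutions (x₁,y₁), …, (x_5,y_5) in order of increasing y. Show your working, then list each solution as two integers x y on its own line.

√133 = [11; 1,1,7,5,1,…,1,1,22, …], period ℓ=16 (even) → k=15
i=0: a=11 ⇒ p=11, q=1
…
i=5: a=1 ⇒ p=1061, q=92
i=6: a=1 ⇒ p=1949, q=169
i=7: a=1 ⇒ p=3010, q=261
…
i=9: a=1 ⇒ p=10979, q=952
…
i=11: a=1 ⇒ p=29927, q=2595
…
i=13: a=7 ⇒ p=1210008, q=104921
i=14: a=1 ⇒ p=1378591, q=119539
i=15: a=1 ⇒ p=2588599, q=224460
(x₁, y₁) = (2588599, 224460);  2588599² − 133·224460² = 1 ✓
k=2:  x_2 = 2588599·2588599+133·224460·224460 = 13401689565601,  y_2 = 2588599·224460+224460·2588599 = 1162073863080
k=3:  x_3 = 2588599·13401689565601+133·224460·1162073863080 = 69383200415647777399,  y_3 = 2588599·1162073863080+224460·13401689565601 = 6016286479789825380
k=4:  x_4 = 2588599·69383200415647777399+133·224460·6016286479789825380 = 359210566425477440164982401,  y_4 = 2588599·6016286479789825380+224460·69383200415647777399 = 31147506330593762303822160
k=5:  x_5 = 2588599·359210566425477440164982401+133·224460·31147506330593762303822160 = 1859704226076779569066850908714999,  y_5 = 2588599·31147506330593762303822160+224460·359210566425477440164982401 = 161256807479731348725343689282300

2588599 224460
13401689565601 1162073863080
69383200415647777399 6016286479789825380
359210566425477440164982401 31147506330593762303822160
1859704226076779569066850908714999 161256807479731348725343689282300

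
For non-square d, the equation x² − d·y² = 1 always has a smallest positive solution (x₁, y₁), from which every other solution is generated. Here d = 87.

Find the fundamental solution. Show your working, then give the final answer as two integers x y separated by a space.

28 3

[9; 3,18] for √87; ℓ=2 ⇒ convergent index 1
step 0: (9, 1)  from 9·(1,0) + (0,1)
step 1: (28, 3)  from 3·(9,1) + (1,0)
→ (28, 3).  Check: 28²=784, 87·3²=783, difference 1.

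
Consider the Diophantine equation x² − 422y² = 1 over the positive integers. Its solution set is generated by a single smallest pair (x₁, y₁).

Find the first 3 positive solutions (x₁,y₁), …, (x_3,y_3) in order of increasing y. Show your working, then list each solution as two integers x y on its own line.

[20; 1,1,5,2,1,…,1,1,40] for √422; ℓ=14 ⇒ convergent index 13
a_0=20:  p_0=20·1+0=20,  q_0=20·0+1=1
…
a_3=5:  p_3=5·41+21=226,  q_3=5·2+1=11
a_4=2:  p_4=2·226+41=493,  q_4=2·11+2=24
…
a_12=1:  p_12=1·3211821+598859=3810680,  q_12=1·156349+29152=185501
a_13=1:  p_13=1·3810680+3211821=7022501,  q_13=1·185501+156349=341850
fundamental: x₁=7022501, y₁=341850  (since 49315520295001 − 422·116861422500 = 1)
(x_2, y_2) = (7022501·7022501 + 422·341850·341850, 7022501·341850 + 341850·7022501) = (98631040590001, 4801283933700)
(x_3, y_3) = (7022501·98631040590001 + 422·341850·4801283933700, 7022501·4801283933700 + 341850·98631040590001) = (1385273162348638202501, 67434042451384025550)

7022501 341850
98631040590001 4801283933700
1385273162348638202501 67434042451384025550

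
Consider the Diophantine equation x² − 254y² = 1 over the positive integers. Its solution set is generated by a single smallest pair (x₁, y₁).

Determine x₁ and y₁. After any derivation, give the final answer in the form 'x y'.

255 16

√254 = [15; 1,14,1,30, …], period ℓ=4 (even) → k=3
step 0: (15, 1)  from 15·(1,0) + (0,1)
step 1: (16, 1)  from 1·(15,1) + (1,0)
step 2: (239, 15)  from 14·(16,1) + (15,1)
step 3: (255, 16)  from 1·(239,15) + (16,1)
(x₁, y₁) = (255, 16);  255² − 254·16² = 1 ✓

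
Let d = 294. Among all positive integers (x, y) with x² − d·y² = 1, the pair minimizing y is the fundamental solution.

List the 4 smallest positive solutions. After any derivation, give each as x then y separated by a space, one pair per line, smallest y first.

√294 → a₀=17, period (6,1,4,1,6,34); ℓ=6 even so k=5
i=0: a=17 ⇒ p=17, q=1
i=1: a=6 ⇒ p=103, q=6
i=2: a=1 ⇒ p=120, q=7
…
i=4: a=1 ⇒ p=703, q=41
i=5: a=6 ⇒ p=4801, q=280
→ (4801, 280).  Check: 4801²=23049601, 294·280²=23049600, difference 1.
(4801+280√294)^2 = 46099201 + 2688560√294
(4801+280√294)^3 = 442644523201 + 25815552840√294
(4801+280√294)^4 = 4250272665676801 + 247880935681120√294

4801 280
46099201 2688560
442644523201 25815552840
4250272665676801 247880935681120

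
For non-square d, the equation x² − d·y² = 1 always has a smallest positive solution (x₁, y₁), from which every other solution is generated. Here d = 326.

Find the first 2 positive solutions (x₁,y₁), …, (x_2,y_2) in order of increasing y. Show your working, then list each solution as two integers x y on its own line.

√326 = [18; 18,36, …], period ℓ=2 (even) → k=1
a_0=18:  p_0=18·1+0=18,  q_0=18·0+1=1
a_1=18:  p_1=18·18+1=325,  q_1=18·1+0=18
(x₁, y₁) = (325, 18);  325² − 326·18² = 1 ✓
n=2: (325,18)∘(325,18) = (325·325+326·18·18, 325·18+18·325) = (211249,11700)

325 18
211249 11700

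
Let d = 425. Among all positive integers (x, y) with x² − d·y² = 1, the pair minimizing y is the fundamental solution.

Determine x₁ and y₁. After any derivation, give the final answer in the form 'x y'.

√425 = [20; 1,1,1,1,1,1,40, …], period ℓ=7 (odd) → k=13
i=0: a=20 ⇒ p=20, q=1
i=1: a=1 ⇒ p=21, q=1
…
i=8: a=1 ⇒ p=11153, q=541
…
i=12: a=1 ⇒ p=88420, q=4289
i=13: a=1 ⇒ p=143649, q=6968
fundamental: x₁=143649, y₁=6968  (since 20635035201 − 425·48553024 = 1)

143649 6968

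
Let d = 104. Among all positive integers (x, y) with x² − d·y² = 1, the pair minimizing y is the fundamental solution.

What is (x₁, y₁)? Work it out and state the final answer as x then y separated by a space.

51 5

√104 = [10; 5,20, …], period ℓ=2 (even) → k=1
i=0: a=10 ⇒ p=10, q=1
i=1: a=5 ⇒ p=51, q=5
(x₁, y₁) = (51, 5);  51² − 104·5² = 1 ✓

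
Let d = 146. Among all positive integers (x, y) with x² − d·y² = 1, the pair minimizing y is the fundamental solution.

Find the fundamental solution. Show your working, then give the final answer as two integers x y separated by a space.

145 12

[12; 12,24] for √146; ℓ=2 ⇒ convergent index 1
a_0=12:  p_0=12·1+0=12,  q_0=12·0+1=1
a_1=12:  p_1=12·12+1=145,  q_1=12·1+0=12
→ (145, 12).  Check: 145²=21025, 146·12²=21024, difference 1.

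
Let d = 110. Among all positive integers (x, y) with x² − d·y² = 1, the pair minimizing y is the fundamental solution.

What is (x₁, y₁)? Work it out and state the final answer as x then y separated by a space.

21 2

[10; 2,20] for √110; ℓ=2 ⇒ convergent index 1
a_0=10:  p_0=10·1+0=10,  q_0=10·0+1=1
a_1=2:  p_1=2·10+1=21,  q_1=2·1+0=2
fundamental: x₁=21, y₁=2  (since 441 − 110·4 = 1)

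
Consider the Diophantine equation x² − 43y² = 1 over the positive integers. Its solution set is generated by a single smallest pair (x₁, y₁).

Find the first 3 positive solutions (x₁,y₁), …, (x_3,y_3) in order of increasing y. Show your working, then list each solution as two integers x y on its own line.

3482 531
24248647 3697884
168867574226 25752063645

[6; 1,1,3,1,5,1,3,1,1,12] for √43; ℓ=10 ⇒ convergent index 9
k=0  a_k=6  p_k/q_k = 6/1
k=1  a_k=1  p_k/q_k = 7/1
k=2  a_k=1  p_k/q_k = 13/2
…
k=4  a_k=1  p_k/q_k = 59/9
…
k=6  a_k=1  p_k/q_k = 400/61
k=7  a_k=3  p_k/q_k = 1541/235
k=8  a_k=1  p_k/q_k = 1941/296
k=9  a_k=1  p_k/q_k = 3482/531
(x₁, y₁) = (3482, 531);  3482² − 43·531² = 1 ✓
k=2:  x_2 = 3482·3482+43·531·531 = 24248647,  y_2 = 3482·531+531·3482 = 3697884
k=3:  x_3 = 3482·24248647+43·531·3697884 = 168867574226,  y_3 = 3482·3697884+531·24248647 = 25752063645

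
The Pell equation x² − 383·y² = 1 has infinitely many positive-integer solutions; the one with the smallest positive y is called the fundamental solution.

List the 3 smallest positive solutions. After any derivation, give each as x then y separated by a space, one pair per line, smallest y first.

18768 959
704475647 35997024
26443197867024 1351184291905

d=383: √d = [19; 1,1,3,19,3,1,1,38] (ℓ=8, even), read p_7/q_7
i=0: a=19 ⇒ p=19, q=1
i=1: a=1 ⇒ p=20, q=1
i=2: a=1 ⇒ p=39, q=2
i=3: a=3 ⇒ p=137, q=7
…
i=5: a=3 ⇒ p=8063, q=412
i=6: a=1 ⇒ p=10705, q=547
i=7: a=1 ⇒ p=18768, q=959
→ (18768, 959).  Check: 18768²=352237824, 383·959²=352237823, difference 1.
k=2:  x_2 = 18768·18768+383·959·959 = 704475647,  y_2 = 18768·959+959·18768 = 35997024
k=3:  x_3 = 18768·704475647+383·959·35997024 = 26443197867024,  y_3 = 18768·35997024+959·704475647 = 1351184291905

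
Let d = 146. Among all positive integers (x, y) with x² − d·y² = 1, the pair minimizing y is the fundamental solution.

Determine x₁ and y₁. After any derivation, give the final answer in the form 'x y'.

√146 → a₀=12, period (12,24); ℓ=2 even so k=1
a_0=12:  p_0=12·1+0=12,  q_0=12·0+1=1
a_1=12:  p_1=12·12+1=145,  q_1=12·1+0=12
→ (145, 12).  Check: 145²=21025, 146·12²=21024, difference 1.

145 12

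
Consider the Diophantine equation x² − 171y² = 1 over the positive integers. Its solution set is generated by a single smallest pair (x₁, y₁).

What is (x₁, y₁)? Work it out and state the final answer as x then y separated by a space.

170 13

[13; 13,26] for √171; ℓ=2 ⇒ convergent index 1
a_0=13:  p_0=13·1+0=13,  q_0=13·0+1=1
a_1=13:  p_1=13·13+1=170,  q_1=13·1+0=13
fundamental: x₁=170, y₁=13  (since 28900 − 171·169 = 1)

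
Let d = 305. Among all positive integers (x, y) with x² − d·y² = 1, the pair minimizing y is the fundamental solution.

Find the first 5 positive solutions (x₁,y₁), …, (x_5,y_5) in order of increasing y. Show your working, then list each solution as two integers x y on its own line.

√305 → a₀=17, period (2,6,2,34); ℓ=4 even so k=3
k=0  a_k=17  p_k/q_k = 17/1
…
k=2  a_k=6  p_k/q_k = 227/13
k=3  a_k=2  p_k/q_k = 489/28
→ (489, 28).  Check: 489²=239121, 305·28²=239120, difference 1.
k=2:  x_2 = 489·489+305·28·28 = 478241,  y_2 = 489·28+28·489 = 27384
k=3:  x_3 = 489·478241+305·28·27384 = 467719209,  y_3 = 489·27384+28·478241 = 26781524
k=4:  x_4 = 489·467719209+305·28·26781524 = 457428908161,  y_4 = 489·26781524+28·467719209 = 26192303088
k=5:  x_5 = 489·457428908161+305·28·26192303088 = 447365004462249,  y_5 = 489·26192303088+28·457428908161 = 25616045638540

489 28
478241 27384
467719209 26781524
457428908161 26192303088
447365004462249 25616045638540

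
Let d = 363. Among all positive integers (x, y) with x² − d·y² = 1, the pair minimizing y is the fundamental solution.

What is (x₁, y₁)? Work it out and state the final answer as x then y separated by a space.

√363 = [19; 19,38, …], period ℓ=2 (even) → k=1
step 0: (19, 1)  from 19·(1,0) + (0,1)
step 1: (362, 19)  from 19·(19,1) + (1,0)
fundamental: x₁=362, y₁=19  (since 131044 − 363·361 = 1)

362 19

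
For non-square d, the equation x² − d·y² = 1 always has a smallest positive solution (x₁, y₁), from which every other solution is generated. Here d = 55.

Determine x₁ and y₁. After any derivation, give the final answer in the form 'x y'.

d=55: √d = [7; 2,2,2,14] (ℓ=4, even), read p_3/q_3
i=0: a=7 ⇒ p=7, q=1
i=1: a=2 ⇒ p=15, q=2
i=2: a=2 ⇒ p=37, q=5
i=3: a=2 ⇒ p=89, q=12
→ (89, 12).  Check: 89²=7921, 55·12²=7920, difference 1.

89 12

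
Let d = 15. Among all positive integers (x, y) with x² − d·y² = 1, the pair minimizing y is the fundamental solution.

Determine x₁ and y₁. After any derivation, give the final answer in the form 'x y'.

4 1

√15 → a₀=3, period (1,6); ℓ=2 even so k=1
a_0=3:  p_0=3·1+0=3,  q_0=3·0+1=1
a_1=1:  p_1=1·3+1=4,  q_1=1·1+0=1
→ (4, 1).  Check: 4²=16, 15·1²=15, difference 1.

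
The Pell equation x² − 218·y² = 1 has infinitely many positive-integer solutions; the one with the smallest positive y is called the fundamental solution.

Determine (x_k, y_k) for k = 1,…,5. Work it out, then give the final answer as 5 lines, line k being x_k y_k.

126003 8534
31753512017 2150619204
8002075549230099 541968943114690
2016571050827526816577 136579425476409948936
508188004226839647389073363 34418834696066196648450926

[14; 1,3,3,1,28] for √218; ℓ=5 ⇒ convergent index 9
step 0: (14, 1)  from 14·(1,0) + (0,1)
…
step 2: (59, 4)  from 3·(15,1) + (14,1)
step 3: (192, 13)  from 3·(59,4) + (15,1)
step 4: (251, 17)  from 1·(192,13) + (59,4)
step 5: (7220, 489)  from 28·(251,17) + (192,13)
step 6: (7471, 506)  from 1·(7220,489) + (251,17)
step 7: (29633, 2007)  from 3·(7471,506) + (7220,489)
step 8: (96370, 6527)  from 3·(29633,2007) + (7471,506)
step 9: (126003, 8534)  from 1·(96370,6527) + (29633,2007)
(x₁, y₁) = (126003, 8534);  126003² − 218·8534² = 1 ✓
(126003+8534√218)^2 = 31753512017 + 2150619204√218
(126003+8534√218)^3 = 8002075549230099 + 541968943114690√218
(126003+8534√218)^4 = 2016571050827526816577 + 136579425476409948936√218
(126003+8534√218)^5 = 508188004226839647389073363 + 34418834696066196648450926√218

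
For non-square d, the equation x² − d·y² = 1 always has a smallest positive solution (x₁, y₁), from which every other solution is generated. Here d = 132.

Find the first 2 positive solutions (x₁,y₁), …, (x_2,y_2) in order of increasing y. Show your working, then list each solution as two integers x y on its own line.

√132 → a₀=11, period (2,22); ℓ=2 even so k=1
k=0  a_k=11  p_k/q_k = 11/1
k=1  a_k=2  p_k/q_k = 23/2
→ (23, 2).  Check: 23²=529, 132·2²=528, difference 1.
n=2: (23,2)∘(23,2) = (23·23+132·2·2, 23·2+2·23) = (1057,92)

23 2
1057 92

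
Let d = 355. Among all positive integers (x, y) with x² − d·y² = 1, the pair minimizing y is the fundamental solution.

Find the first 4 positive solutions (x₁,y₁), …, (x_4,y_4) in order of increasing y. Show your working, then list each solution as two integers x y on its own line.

954809 50676
1823320452961 96771801768
3481845556741524089 184797174548553948
6648994948371812427335041 352892010866963721270096

d=355: √d = [18; 1,5,3,3,1,6,1,3,3,5,1,36] (ℓ=12, even), read p_11/q_11
a_0=18:  p_0=18·1+0=18,  q_0=18·0+1=1
…
a_2=5:  p_2=5·19+18=113,  q_2=5·1+1=6
…
a_6=6:  p_6=6·1545+1187=10457,  q_6=6·82+63=555
a_7=1:  p_7=1·10457+1545=12002,  q_7=1·555+82=637
…
a_9=3:  p_9=3·46463+12002=151391,  q_9=3·2466+637=8035
a_10=5:  p_10=5·151391+46463=803418,  q_10=5·8035+2466=42641
a_11=1:  p_11=1·803418+151391=954809,  q_11=1·42641+8035=50676
(x₁, y₁) = (954809, 50676);  954809² − 355·50676² = 1 ✓
(954809+50676√355)^2 = 1823320452961 + 96771801768√355
(954809+50676√355)^3 = 3481845556741524089 + 184797174548553948√355
(954809+50676√355)^4 = 6648994948371812427335041 + 352892010866963721270096√355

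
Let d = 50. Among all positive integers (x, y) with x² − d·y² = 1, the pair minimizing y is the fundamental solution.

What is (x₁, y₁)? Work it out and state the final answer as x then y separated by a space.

99 14

√50 = [7; 14, …], period ℓ=1 (odd) → k=1
k=0  a_k=7  p_k/q_k = 7/1
k=1  a_k=14  p_k/q_k = 99/14
(x₁, y₁) = (99, 14);  99² − 50·14² = 1 ✓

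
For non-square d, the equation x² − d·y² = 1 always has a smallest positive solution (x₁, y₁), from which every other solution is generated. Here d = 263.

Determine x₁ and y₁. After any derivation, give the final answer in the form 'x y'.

[16; 4,1,1,1,1,15,1,1,1,1,4,32] for √263; ℓ=12 ⇒ convergent index 11
step 0: (16, 1)  from 16·(1,0) + (0,1)
…
step 2: (81, 5)  from 1·(65,4) + (16,1)
…
step 4: (227, 14)  from 1·(146,9) + (81,5)
step 5: (373, 23)  from 1·(227,14) + (146,9)
…
step 7: (6195, 382)  from 1·(5822,359) + (373,23)
step 8: (12017, 741)  from 1·(6195,382) + (5822,359)
step 9: (18212, 1123)  from 1·(12017,741) + (6195,382)
step 10: (30229, 1864)  from 1·(18212,1123) + (12017,741)
step 11: (139128, 8579)  from 4·(30229,1864) + (18212,1123)
→ (139128, 8579).  Check: 139128²=19356600384, 263·8579²=19356600383, difference 1.

139128 8579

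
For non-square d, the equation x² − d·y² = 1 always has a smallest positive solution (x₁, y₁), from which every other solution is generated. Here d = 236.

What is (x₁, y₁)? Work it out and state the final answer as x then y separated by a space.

561799 36570

[15; 2,1,3,5,1,6,1,5,3,1,2,30] for √236; ℓ=12 ⇒ convergent index 11
k=0  a_k=15  p_k/q_k = 15/1
k=1  a_k=2  p_k/q_k = 31/2
…
k=5  a_k=1  p_k/q_k = 1060/69
k=6  a_k=6  p_k/q_k = 7251/472
k=7  a_k=1  p_k/q_k = 8311/541
k=8  a_k=5  p_k/q_k = 48806/3177
k=9  a_k=3  p_k/q_k = 154729/10072
k=10  a_k=1  p_k/q_k = 203535/13249
k=11  a_k=2  p_k/q_k = 561799/36570
fundamental: x₁=561799, y₁=36570  (since 315618116401 − 236·1337364900 = 1)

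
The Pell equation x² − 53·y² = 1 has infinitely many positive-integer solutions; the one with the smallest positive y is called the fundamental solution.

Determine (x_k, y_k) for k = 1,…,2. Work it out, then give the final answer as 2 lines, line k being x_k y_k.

√53 = [7; 3,1,1,3,14, …], period ℓ=5 (odd) → k=9
step 0: (7, 1)  from 7·(1,0) + (0,1)
…
step 2: (29, 4)  from 1·(22,3) + (7,1)
step 3: (51, 7)  from 1·(29,4) + (22,3)
step 4: (182, 25)  from 3·(51,7) + (29,4)
…
step 6: (7979, 1096)  from 3·(2599,357) + (182,25)
…
step 8: (18557, 2549)  from 1·(10578,1453) + (7979,1096)
step 9: (66249, 9100)  from 3·(18557,2549) + (10578,1453)
fundamental: x₁=66249, y₁=9100  (since 4388930001 − 53·82810000 = 1)
k=2:  x_2 = 66249·66249+53·9100·9100 = 8777860001,  y_2 = 66249·9100+9100·66249 = 1205731800

66249 9100
8777860001 1205731800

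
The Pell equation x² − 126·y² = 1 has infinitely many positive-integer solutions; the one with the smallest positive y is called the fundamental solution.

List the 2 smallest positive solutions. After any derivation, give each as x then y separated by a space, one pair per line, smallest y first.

√126 = [11; 4,2,4,22, …], period ℓ=4 (even) → k=3
i=0: a=11 ⇒ p=11, q=1
…
i=2: a=2 ⇒ p=101, q=9
i=3: a=4 ⇒ p=449, q=40
fundamental: x₁=449, y₁=40  (since 201601 − 126·1600 = 1)
(449+40√126)^2 = 403201 + 35920√126

449 40
403201 35920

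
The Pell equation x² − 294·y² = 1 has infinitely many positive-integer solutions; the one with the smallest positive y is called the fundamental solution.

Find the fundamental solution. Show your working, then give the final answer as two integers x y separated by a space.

√294 = [17; 6,1,4,1,6,34, …], period ℓ=6 (even) → k=5
i=0: a=17 ⇒ p=17, q=1
i=1: a=6 ⇒ p=103, q=6
i=2: a=1 ⇒ p=120, q=7
i=3: a=4 ⇒ p=583, q=34
i=4: a=1 ⇒ p=703, q=41
i=5: a=6 ⇒ p=4801, q=280
(x₁, y₁) = (4801, 280);  4801² − 294·280² = 1 ✓

4801 280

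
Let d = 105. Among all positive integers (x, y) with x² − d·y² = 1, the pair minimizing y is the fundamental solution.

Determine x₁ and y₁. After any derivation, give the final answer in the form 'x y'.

d=105: √d = [10; 4,20] (ℓ=2, even), read p_1/q_1
step 0: (10, 1)  from 10·(1,0) + (0,1)
step 1: (41, 4)  from 4·(10,1) + (1,0)
(x₁, y₁) = (41, 4);  41² − 105·4² = 1 ✓

41 4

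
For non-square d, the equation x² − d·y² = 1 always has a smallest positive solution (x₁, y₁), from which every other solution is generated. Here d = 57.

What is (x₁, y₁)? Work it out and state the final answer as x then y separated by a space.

[7; 1,1,4,1,1,14] for √57; ℓ=6 ⇒ convergent index 5
step 0: (7, 1)  from 7·(1,0) + (0,1)
step 1: (8, 1)  from 1·(7,1) + (1,0)
step 2: (15, 2)  from 1·(8,1) + (7,1)
step 3: (68, 9)  from 4·(15,2) + (8,1)
step 4: (83, 11)  from 1·(68,9) + (15,2)
step 5: (151, 20)  from 1·(83,11) + (68,9)
(x₁, y₁) = (151, 20);  151² − 57·20² = 1 ✓

151 20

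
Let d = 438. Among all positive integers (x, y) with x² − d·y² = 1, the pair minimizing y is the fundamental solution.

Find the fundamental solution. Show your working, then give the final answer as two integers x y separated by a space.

293 14

√438 → a₀=20, period (1,12,1,40); ℓ=4 even so k=3
k=0  a_k=20  p_k/q_k = 20/1
k=1  a_k=1  p_k/q_k = 21/1
k=2  a_k=12  p_k/q_k = 272/13
k=3  a_k=1  p_k/q_k = 293/14
fundamental: x₁=293, y₁=14  (since 85849 − 438·196 = 1)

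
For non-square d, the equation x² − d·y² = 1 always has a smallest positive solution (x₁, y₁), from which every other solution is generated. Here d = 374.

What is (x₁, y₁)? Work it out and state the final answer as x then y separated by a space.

3365 174

[19; 2,1,18,1,2,38] for √374; ℓ=6 ⇒ convergent index 5
i=0: a=19 ⇒ p=19, q=1
i=1: a=2 ⇒ p=39, q=2
i=2: a=1 ⇒ p=58, q=3
…
i=4: a=1 ⇒ p=1141, q=59
i=5: a=2 ⇒ p=3365, q=174
fundamental: x₁=3365, y₁=174  (since 11323225 − 374·30276 = 1)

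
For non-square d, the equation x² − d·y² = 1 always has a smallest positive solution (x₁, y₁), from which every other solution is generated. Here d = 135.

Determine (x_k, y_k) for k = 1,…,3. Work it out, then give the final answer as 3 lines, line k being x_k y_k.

[11; 1,1,1,1,1,1,1,22] for √135; ℓ=8 ⇒ convergent index 7
k=0  a_k=11  p_k/q_k = 11/1
k=1  a_k=1  p_k/q_k = 12/1
k=2  a_k=1  p_k/q_k = 23/2
k=3  a_k=1  p_k/q_k = 35/3
k=4  a_k=1  p_k/q_k = 58/5
…
k=6  a_k=1  p_k/q_k = 151/13
k=7  a_k=1  p_k/q_k = 244/21
fundamental: x₁=244, y₁=21  (since 59536 − 135·441 = 1)
n=2: (244,21)∘(244,21) = (244·244+135·21·21, 244·21+21·244) = (119071,10248)
n=3: (119071,10248)∘(244,21) = (244·119071+135·21·10248, 244·10248+21·119071) = (58106404,5001003)

244 21
119071 10248
58106404 5001003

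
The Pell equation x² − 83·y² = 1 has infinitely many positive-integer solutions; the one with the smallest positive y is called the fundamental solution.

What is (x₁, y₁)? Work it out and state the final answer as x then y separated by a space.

√83 = [9; 9,18, …], period ℓ=2 (even) → k=1
k=0  a_k=9  p_k/q_k = 9/1
k=1  a_k=9  p_k/q_k = 82/9
fundamental: x₁=82, y₁=9  (since 6724 − 83·81 = 1)

82 9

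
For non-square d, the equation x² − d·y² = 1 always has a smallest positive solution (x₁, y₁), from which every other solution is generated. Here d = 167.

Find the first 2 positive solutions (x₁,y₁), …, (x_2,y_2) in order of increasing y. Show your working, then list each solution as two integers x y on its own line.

168 13
56447 4368

√167 = [12; 1,11,1,24, …], period ℓ=4 (even) → k=3
step 0: (12, 1)  from 12·(1,0) + (0,1)
step 1: (13, 1)  from 1·(12,1) + (1,0)
step 2: (155, 12)  from 11·(13,1) + (12,1)
step 3: (168, 13)  from 1·(155,12) + (13,1)
(x₁, y₁) = (168, 13);  168² − 167·13² = 1 ✓
k=2:  x_2 = 168·168+167·13·13 = 56447,  y_2 = 168·13+13·168 = 4368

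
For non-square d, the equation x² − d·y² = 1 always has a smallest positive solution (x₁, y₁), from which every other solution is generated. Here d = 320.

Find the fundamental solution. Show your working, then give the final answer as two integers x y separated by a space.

√320 → a₀=17, period (1,7,1,34); ℓ=4 even so k=3
step 0: (17, 1)  from 17·(1,0) + (0,1)
step 1: (18, 1)  from 1·(17,1) + (1,0)
step 2: (143, 8)  from 7·(18,1) + (17,1)
step 3: (161, 9)  from 1·(143,8) + (18,1)
(x₁, y₁) = (161, 9);  161² − 320·9² = 1 ✓

161 9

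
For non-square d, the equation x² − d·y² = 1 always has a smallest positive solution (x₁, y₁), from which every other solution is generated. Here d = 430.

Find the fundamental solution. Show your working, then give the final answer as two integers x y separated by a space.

2862251 138030

√430 → a₀=20, period (1,2,1,3,1,…,2,1,40); ℓ=14 even so k=13
i=0: a=20 ⇒ p=20, q=1
i=1: a=1 ⇒ p=21, q=1
i=2: a=2 ⇒ p=62, q=3
i=3: a=1 ⇒ p=83, q=4
i=4: a=3 ⇒ p=311, q=15
i=5: a=1 ⇒ p=394, q=19
i=6: a=6 ⇒ p=2675, q=129
i=7: a=8 ⇒ p=21794, q=1051
…
i=9: a=1 ⇒ p=155233, q=7486
i=10: a=3 ⇒ p=599138, q=28893
i=11: a=1 ⇒ p=754371, q=36379
i=12: a=2 ⇒ p=2107880, q=101651
i=13: a=1 ⇒ p=2862251, q=138030
(x₁, y₁) = (2862251, 138030);  2862251² − 430·138030² = 1 ✓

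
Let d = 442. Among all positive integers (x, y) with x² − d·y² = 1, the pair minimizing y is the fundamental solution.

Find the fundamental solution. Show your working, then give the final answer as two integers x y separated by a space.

883 42

[21; 42] for √442; ℓ=1 ⇒ convergent index 1
a_0=21:  p_0=21·1+0=21,  q_0=21·0+1=1
a_1=42:  p_1=42·21+1=883,  q_1=42·1+0=42
fundamental: x₁=883, y₁=42  (since 779689 − 442·1764 = 1)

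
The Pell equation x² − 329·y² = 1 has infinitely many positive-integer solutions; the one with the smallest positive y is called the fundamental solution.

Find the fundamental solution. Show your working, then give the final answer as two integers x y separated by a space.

2376415 131016

√329 → a₀=18, period (7,4,2,1,1,4,1,1,2,4,7,36); ℓ=12 even so k=11
i=0: a=18 ⇒ p=18, q=1
i=1: a=7 ⇒ p=127, q=7
i=2: a=4 ⇒ p=526, q=29
i=3: a=2 ⇒ p=1179, q=65
i=4: a=1 ⇒ p=1705, q=94
i=5: a=1 ⇒ p=2884, q=159
i=6: a=4 ⇒ p=13241, q=730
i=7: a=1 ⇒ p=16125, q=889
i=8: a=1 ⇒ p=29366, q=1619
i=9: a=2 ⇒ p=74857, q=4127
i=10: a=4 ⇒ p=328794, q=18127
i=11: a=7 ⇒ p=2376415, q=131016
→ (2376415, 131016).  Check: 2376415²=5647348252225, 329·131016²=5647348252224, difference 1.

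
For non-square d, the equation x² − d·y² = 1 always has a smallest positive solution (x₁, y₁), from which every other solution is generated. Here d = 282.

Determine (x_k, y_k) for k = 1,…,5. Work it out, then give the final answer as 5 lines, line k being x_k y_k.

d=282: √d = [16; 1,3,1,4,1,3,1,32] (ℓ=8, even), read p_7/q_7
step 0: (16, 1)  from 16·(1,0) + (0,1)
step 1: (17, 1)  from 1·(16,1) + (1,0)
step 2: (67, 4)  from 3·(17,1) + (16,1)
step 3: (84, 5)  from 1·(67,4) + (17,1)
…
step 5: (487, 29)  from 1·(403,24) + (84,5)
step 6: (1864, 111)  from 3·(487,29) + (403,24)
step 7: (2351, 140)  from 1·(1864,111) + (487,29)
(x₁, y₁) = (2351, 140);  2351² − 282·140² = 1 ✓
(2351+140√282)^2 = 11054401 + 658280√282
(2351+140√282)^3 = 51977791151 + 3095232420√282
(2351+140√282)^4 = 244399562937601 + 14553782180560√282
(2351+140√282)^5 = 1149166692954808751 + 68431880717760700√282

2351 140
11054401 658280
51977791151 3095232420
244399562937601 14553782180560
1149166692954808751 68431880717760700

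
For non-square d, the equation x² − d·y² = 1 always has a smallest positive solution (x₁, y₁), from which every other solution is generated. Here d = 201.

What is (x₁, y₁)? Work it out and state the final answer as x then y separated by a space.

√201 → a₀=14, period (5,1,1,1,2,…,1,5,28); ℓ=14 even so k=13
k=0  a_k=14  p_k/q_k = 14/1
…
k=2  a_k=1  p_k/q_k = 85/6
k=3  a_k=1  p_k/q_k = 156/11
k=4  a_k=1  p_k/q_k = 241/17
k=5  a_k=2  p_k/q_k = 638/45
k=6  a_k=1  p_k/q_k = 879/62
…
k=12  a_k=1  p_k/q_k = 91402/6447
k=13  a_k=5  p_k/q_k = 515095/36332
fundamental: x₁=515095, y₁=36332  (since 265322859025 − 201·1320014224 = 1)

515095 36332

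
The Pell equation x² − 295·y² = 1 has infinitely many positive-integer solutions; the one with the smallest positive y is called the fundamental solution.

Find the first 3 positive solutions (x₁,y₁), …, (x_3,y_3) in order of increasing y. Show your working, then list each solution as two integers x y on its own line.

2024999 117900
8201241900001 477494764200
33215013292518224999 1933852840020353700

d=295: √d = [17; 5,1,2,3,2,6,2,3,2,1,5,34] (ℓ=12, even), read p_11/q_11
k=0  a_k=17  p_k/q_k = 17/1
…
k=2  a_k=1  p_k/q_k = 103/6
k=3  a_k=2  p_k/q_k = 292/17
…
k=10  a_k=1  p_k/q_k = 355517/20699
k=11  a_k=5  p_k/q_k = 2024999/117900
fundamental: x₁=2024999, y₁=117900  (since 4100620950001 − 295·13900410000 = 1)
n=2: (2024999,117900)∘(2024999,117900) = (2024999·2024999+295·117900·117900, 2024999·117900+117900·2024999) = (8201241900001,477494764200)
n=3: (8201241900001,477494764200)∘(2024999,117900) = (2024999·8201241900001+295·117900·477494764200, 2024999·477494764200+117900·8201241900001) = (33215013292518224999,1933852840020353700)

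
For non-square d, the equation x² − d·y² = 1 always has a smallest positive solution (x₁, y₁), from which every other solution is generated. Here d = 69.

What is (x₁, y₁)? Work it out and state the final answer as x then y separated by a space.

7775 936

d=69: √d = [8; 3,3,1,4,1,3,3,16] (ℓ=8, even), read p_7/q_7
step 0: (8, 1)  from 8·(1,0) + (0,1)
step 1: (25, 3)  from 3·(8,1) + (1,0)
…
step 3: (108, 13)  from 1·(83,10) + (25,3)
step 4: (515, 62)  from 4·(108,13) + (83,10)
…
step 6: (2384, 287)  from 3·(623,75) + (515,62)
step 7: (7775, 936)  from 3·(2384,287) + (623,75)
(x₁, y₁) = (7775, 936);  7775² − 69·936² = 1 ✓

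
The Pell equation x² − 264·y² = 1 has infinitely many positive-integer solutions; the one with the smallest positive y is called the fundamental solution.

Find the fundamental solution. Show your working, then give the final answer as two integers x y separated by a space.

65 4

√264 = [16; 4,32, …], period ℓ=2 (even) → k=1
i=0: a=16 ⇒ p=16, q=1
i=1: a=4 ⇒ p=65, q=4
fundamental: x₁=65, y₁=4  (since 4225 − 264·16 = 1)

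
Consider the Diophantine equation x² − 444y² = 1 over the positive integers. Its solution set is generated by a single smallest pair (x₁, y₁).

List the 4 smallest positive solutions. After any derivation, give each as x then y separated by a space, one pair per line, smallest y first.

[21; 14,42] for √444; ℓ=2 ⇒ convergent index 1
step 0: (21, 1)  from 21·(1,0) + (0,1)
step 1: (295, 14)  from 14·(21,1) + (1,0)
→ (295, 14).  Check: 295²=87025, 444·14²=87024, difference 1.
k=2:  x_2 = 295·295+444·14·14 = 174049,  y_2 = 295·14+14·295 = 8260
k=3:  x_3 = 295·174049+444·14·8260 = 102688615,  y_3 = 295·8260+14·174049 = 4873386
k=4:  x_4 = 295·102688615+444·14·4873386 = 60586108801,  y_4 = 295·4873386+14·102688615 = 2875289480

295 14
174049 8260
102688615 4873386
60586108801 2875289480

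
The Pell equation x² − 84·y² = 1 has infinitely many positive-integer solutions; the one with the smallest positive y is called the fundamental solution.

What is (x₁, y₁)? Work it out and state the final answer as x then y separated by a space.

55 6

√84 = [9; 6,18, …], period ℓ=2 (even) → k=1
k=0  a_k=9  p_k/q_k = 9/1
k=1  a_k=6  p_k/q_k = 55/6
fundamental: x₁=55, y₁=6  (since 3025 − 84·36 = 1)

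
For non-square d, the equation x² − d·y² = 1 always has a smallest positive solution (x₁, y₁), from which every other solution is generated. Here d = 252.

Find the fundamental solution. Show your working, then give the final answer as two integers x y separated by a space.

√252 = [15; 1,6,1,30, …], period ℓ=4 (even) → k=3
i=0: a=15 ⇒ p=15, q=1
i=1: a=1 ⇒ p=16, q=1
i=2: a=6 ⇒ p=111, q=7
i=3: a=1 ⇒ p=127, q=8
(x₁, y₁) = (127, 8);  127² − 252·8² = 1 ✓

127 8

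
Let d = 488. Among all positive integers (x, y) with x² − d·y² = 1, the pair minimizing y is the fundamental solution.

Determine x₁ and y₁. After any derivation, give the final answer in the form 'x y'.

243 11

[22; 11,44] for √488; ℓ=2 ⇒ convergent index 1
step 0: (22, 1)  from 22·(1,0) + (0,1)
step 1: (243, 11)  from 11·(22,1) + (1,0)
(x₁, y₁) = (243, 11);  243² − 488·11² = 1 ✓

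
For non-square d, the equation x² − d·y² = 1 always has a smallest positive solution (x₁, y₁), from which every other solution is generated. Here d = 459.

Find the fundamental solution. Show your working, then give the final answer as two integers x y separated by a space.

d=459: √d = [21; 2,2,1,4,21,4,1,2,2,42] (ℓ=10, even), read p_9/q_9
step 0: (21, 1)  from 21·(1,0) + (0,1)
step 1: (43, 2)  from 2·(21,1) + (1,0)
step 2: (107, 5)  from 2·(43,2) + (21,1)
step 3: (150, 7)  from 1·(107,5) + (43,2)
…
step 5: (14997, 700)  from 21·(707,33) + (150,7)
step 6: (60695, 2833)  from 4·(14997,700) + (707,33)
step 7: (75692, 3533)  from 1·(60695,2833) + (14997,700)
step 8: (212079, 9899)  from 2·(75692,3533) + (60695,2833)
step 9: (499850, 23331)  from 2·(212079,9899) + (75692,3533)
(x₁, y₁) = (499850, 23331);  499850² − 459·23331² = 1 ✓

499850 23331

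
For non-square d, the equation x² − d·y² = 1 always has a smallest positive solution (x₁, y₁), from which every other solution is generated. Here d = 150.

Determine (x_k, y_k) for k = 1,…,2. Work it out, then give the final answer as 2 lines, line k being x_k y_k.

√150 → a₀=12, period (4,24); ℓ=2 even so k=1
a_0=12:  p_0=12·1+0=12,  q_0=12·0+1=1
a_1=4:  p_1=4·12+1=49,  q_1=4·1+0=4
→ (49, 4).  Check: 49²=2401, 150·4²=2400, difference 1.
n=2: (49,4)∘(49,4) = (49·49+150·4·4, 49·4+4·49) = (4801,392)

49 4
4801 392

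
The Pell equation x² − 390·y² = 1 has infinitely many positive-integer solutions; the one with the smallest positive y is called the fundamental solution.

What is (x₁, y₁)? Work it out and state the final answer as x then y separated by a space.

[19; 1,2,1,38] for √390; ℓ=4 ⇒ convergent index 3
step 0: (19, 1)  from 19·(1,0) + (0,1)
…
step 2: (59, 3)  from 2·(20,1) + (19,1)
step 3: (79, 4)  from 1·(59,3) + (20,1)
fundamental: x₁=79, y₁=4  (since 6241 − 390·16 = 1)

79 4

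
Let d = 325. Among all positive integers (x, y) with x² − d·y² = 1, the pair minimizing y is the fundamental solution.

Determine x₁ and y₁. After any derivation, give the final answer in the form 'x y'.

d=325: √d = [18; 36] (ℓ=1, odd), read p_1/q_1
a_0=18:  p_0=18·1+0=18,  q_0=18·0+1=1
a_1=36:  p_1=36·18+1=649,  q_1=36·1+0=36
fundamental: x₁=649, y₁=36  (since 421201 − 325·1296 = 1)

649 36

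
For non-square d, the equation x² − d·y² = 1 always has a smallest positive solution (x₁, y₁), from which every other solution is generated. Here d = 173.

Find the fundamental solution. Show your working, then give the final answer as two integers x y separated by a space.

2499849 190060

√173 = [13; 6,1,1,6,26, …], period ℓ=5 (odd) → k=9
step 0: (13, 1)  from 13·(1,0) + (0,1)
step 1: (79, 6)  from 6·(13,1) + (1,0)
…
step 3: (171, 13)  from 1·(92,7) + (79,6)
step 4: (1118, 85)  from 6·(171,13) + (92,7)
…
step 6: (176552, 13423)  from 6·(29239,2223) + (1118,85)
…
step 8: (382343, 29069)  from 1·(205791,15646) + (176552,13423)
step 9: (2499849, 190060)  from 6·(382343,29069) + (205791,15646)
fundamental: x₁=2499849, y₁=190060  (since 6249245022801 − 173·36122803600 = 1)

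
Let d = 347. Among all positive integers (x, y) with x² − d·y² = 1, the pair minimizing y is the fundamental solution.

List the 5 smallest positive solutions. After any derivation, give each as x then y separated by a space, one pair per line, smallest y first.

641602 34443
823306252807 44197395372
1056469876826312026 56714274530897445
1355666371822207590758497 72775983935101527618408
1739596510986687599414840072362 93386433689401306371520721787

d=347: √d = [18; 1,1,1,2,4,…,1,1,36] (ℓ=14, even), read p_13/q_13
step 0: (18, 1)  from 18·(1,0) + (0,1)
step 1: (19, 1)  from 1·(18,1) + (1,0)
…
step 3: (56, 3)  from 1·(37,2) + (19,1)
step 4: (149, 8)  from 2·(56,3) + (37,2)
…
step 7: (14269, 766)  from 17·(801,43) + (652,35)
step 8: (15070, 809)  from 1·(14269,766) + (801,43)
step 9: (74549, 4002)  from 4·(15070,809) + (14269,766)
step 10: (164168, 8813)  from 2·(74549,4002) + (15070,809)
…
step 12: (402885, 21628)  from 1·(238717,12815) + (164168,8813)
step 13: (641602, 34443)  from 1·(402885,21628) + (238717,12815)
→ (641602, 34443).  Check: 641602²=411653126404, 347·34443²=411653126403, difference 1.
(x_2, y_2) = (641602·641602 + 347·34443·34443, 641602·34443 + 34443·641602) = (823306252807, 44197395372)
(x_3, y_3) = (641602·823306252807 + 347·34443·44197395372, 641602·44197395372 + 34443·823306252807) = (1056469876826312026, 56714274530897445)
(x_4, y_4) = (641602·1056469876826312026 + 347·34443·56714274530897445, 641602·56714274530897445 + 34443·1056469876826312026) = (1355666371822207590758497, 72775983935101527618408)
(x_5, y_5) = (641602·1355666371822207590758497 + 347·34443·72775983935101527618408, 641602·72775983935101527618408 + 34443·1355666371822207590758497) = (1739596510986687599414840072362, 93386433689401306371520721787)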